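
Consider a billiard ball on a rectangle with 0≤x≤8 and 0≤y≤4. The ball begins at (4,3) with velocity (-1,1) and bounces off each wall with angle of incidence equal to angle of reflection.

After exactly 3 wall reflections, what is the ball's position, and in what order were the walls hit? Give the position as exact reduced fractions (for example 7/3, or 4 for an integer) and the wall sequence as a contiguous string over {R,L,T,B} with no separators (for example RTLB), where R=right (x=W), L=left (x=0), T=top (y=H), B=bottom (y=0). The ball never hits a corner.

Final position: (1,0)
Wall sequence: TLB

1. t=1 → T at (3,4); v=(-1,-1)
2. t=3 → L at (0,1); v=(1,-1)
3. t=1 → B at (1,0); v=(1,1)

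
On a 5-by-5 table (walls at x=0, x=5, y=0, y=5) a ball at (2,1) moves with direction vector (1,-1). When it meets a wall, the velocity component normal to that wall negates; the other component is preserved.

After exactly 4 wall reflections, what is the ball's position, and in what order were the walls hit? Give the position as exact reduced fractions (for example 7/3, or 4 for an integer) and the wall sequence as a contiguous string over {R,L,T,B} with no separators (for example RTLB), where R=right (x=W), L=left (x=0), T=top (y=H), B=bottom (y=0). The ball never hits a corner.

1. t=1 → B at (3,0); v=(1,1)
2. t=2 → R at (5,2); v=(-1,1)
3. t=3 → T at (2,5); v=(-1,-1)
4. t=2 → L at (0,3); v=(1,-1)

Final position: (0,3)
Wall sequence: BRTL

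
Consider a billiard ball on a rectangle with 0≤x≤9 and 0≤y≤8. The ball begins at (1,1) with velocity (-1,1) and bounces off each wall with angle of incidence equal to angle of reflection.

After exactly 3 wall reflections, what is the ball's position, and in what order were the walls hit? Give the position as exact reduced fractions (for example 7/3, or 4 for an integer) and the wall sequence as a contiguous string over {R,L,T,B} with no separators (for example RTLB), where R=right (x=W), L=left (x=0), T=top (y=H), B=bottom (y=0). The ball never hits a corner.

Final position: (9,5)
Wall sequence: LTR

1. t=1 → L at (0,2); v=(1,1)
2. t=6 → T at (6,8); v=(1,-1)
3. t=3 → R at (9,5); v=(-1,-1)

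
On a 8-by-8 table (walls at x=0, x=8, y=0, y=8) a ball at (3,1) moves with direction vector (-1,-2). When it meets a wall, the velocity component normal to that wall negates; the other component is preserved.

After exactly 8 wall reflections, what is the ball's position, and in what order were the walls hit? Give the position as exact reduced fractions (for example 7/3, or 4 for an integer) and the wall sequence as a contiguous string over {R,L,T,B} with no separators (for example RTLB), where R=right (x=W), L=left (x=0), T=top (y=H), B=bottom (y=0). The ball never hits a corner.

1. t=1/2 → B at (5/2,0); v=(-1,2)
2. t=5/2 → L at (0,5); v=(1,2)
3. t=3/2 → T at (3/2,8); v=(1,-2)
4. t=4 → B at (11/2,0); v=(1,2)
5. t=5/2 → R at (8,5); v=(-1,2)
6. t=3/2 → T at (13/2,8); v=(-1,-2)
7. t=4 → B at (5/2,0); v=(-1,2)
8. t=5/2 → L at (0,5); v=(1,2)

Final position: (0,5)
Wall sequence: BLTBRTBL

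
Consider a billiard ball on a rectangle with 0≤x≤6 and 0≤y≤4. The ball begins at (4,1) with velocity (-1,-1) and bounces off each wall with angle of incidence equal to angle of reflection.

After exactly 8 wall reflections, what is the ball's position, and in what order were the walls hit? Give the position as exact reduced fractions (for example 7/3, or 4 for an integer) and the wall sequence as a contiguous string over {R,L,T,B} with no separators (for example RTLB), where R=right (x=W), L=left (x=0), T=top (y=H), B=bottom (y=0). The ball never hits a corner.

1. t=1 → B at (3,0); v=(-1,1)
2. t=3 → L at (0,3); v=(1,1)
3. t=1 → T at (1,4); v=(1,-1)
4. t=4 → B at (5,0); v=(1,1)
5. t=1 → R at (6,1); v=(-1,1)
6. t=3 → T at (3,4); v=(-1,-1)
7. t=3 → L at (0,1); v=(1,-1)
8. t=1 → B at (1,0); v=(1,1)

Final position: (1,0)
Wall sequence: BLTBRTLB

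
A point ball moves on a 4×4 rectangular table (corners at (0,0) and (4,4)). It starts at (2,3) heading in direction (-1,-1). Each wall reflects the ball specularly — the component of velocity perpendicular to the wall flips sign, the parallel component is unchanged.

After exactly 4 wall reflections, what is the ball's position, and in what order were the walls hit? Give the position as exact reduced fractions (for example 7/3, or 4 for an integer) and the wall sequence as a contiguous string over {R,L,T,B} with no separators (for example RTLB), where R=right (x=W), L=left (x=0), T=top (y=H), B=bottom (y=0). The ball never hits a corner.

Final position: (3,4)
Wall sequence: LBRT

1. t=2 → L at (0,1); v=(1,-1)
2. t=1 → B at (1,0); v=(1,1)
3. t=3 → R at (4,3); v=(-1,1)
4. t=1 → T at (3,4); v=(-1,-1)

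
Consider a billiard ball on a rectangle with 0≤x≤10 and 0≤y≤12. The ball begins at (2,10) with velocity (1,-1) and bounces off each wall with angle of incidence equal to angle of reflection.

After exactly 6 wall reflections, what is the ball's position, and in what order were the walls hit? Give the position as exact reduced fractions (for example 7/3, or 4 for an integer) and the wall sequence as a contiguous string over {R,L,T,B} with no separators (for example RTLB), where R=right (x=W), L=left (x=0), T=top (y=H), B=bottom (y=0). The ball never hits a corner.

1. t=8 → R at (10,2); v=(-1,-1)
2. t=2 → B at (8,0); v=(-1,1)
3. t=8 → L at (0,8); v=(1,1)
4. t=4 → T at (4,12); v=(1,-1)
5. t=6 → R at (10,6); v=(-1,-1)
6. t=6 → B at (4,0); v=(-1,1)

Final position: (4,0)
Wall sequence: RBLTRB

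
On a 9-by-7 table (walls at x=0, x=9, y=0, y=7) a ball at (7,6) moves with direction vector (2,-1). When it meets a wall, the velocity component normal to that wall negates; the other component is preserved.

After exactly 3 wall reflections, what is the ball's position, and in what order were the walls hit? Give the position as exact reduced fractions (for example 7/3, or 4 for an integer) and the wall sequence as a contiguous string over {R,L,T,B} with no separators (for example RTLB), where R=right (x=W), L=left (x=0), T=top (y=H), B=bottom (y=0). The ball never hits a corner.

Final position: (1,0)
Wall sequence: RLB

1. t=1 → R at (9,5); v=(-2,-1)
2. t=9/2 → L at (0,1/2); v=(2,-1)
3. t=1/2 → B at (1,0); v=(2,1)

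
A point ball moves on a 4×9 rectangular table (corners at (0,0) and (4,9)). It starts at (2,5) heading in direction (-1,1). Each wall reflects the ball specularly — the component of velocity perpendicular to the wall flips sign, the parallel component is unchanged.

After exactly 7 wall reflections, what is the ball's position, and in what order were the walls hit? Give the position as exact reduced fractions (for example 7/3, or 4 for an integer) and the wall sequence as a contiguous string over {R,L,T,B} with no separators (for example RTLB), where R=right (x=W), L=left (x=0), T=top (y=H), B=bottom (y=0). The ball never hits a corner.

1. t=2 → L at (0,7); v=(1,1)
2. t=2 → T at (2,9); v=(1,-1)
3. t=2 → R at (4,7); v=(-1,-1)
4. t=4 → L at (0,3); v=(1,-1)
5. t=3 → B at (3,0); v=(1,1)
6. t=1 → R at (4,1); v=(-1,1)
7. t=4 → L at (0,5); v=(1,1)

Final position: (0,5)
Wall sequence: LTRLBRL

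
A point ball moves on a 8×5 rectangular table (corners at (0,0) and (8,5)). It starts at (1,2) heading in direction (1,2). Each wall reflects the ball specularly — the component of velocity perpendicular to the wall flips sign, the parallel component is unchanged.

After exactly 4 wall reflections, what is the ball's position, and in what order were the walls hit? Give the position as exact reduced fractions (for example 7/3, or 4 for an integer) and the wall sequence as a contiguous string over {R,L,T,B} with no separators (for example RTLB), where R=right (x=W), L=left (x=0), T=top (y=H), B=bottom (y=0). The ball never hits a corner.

1. t=3/2 → T at (5/2,5); v=(1,-2)
2. t=5/2 → B at (5,0); v=(1,2)
3. t=5/2 → T at (15/2,5); v=(1,-2)
4. t=1/2 → R at (8,4); v=(-1,-2)

Final position: (8,4)
Wall sequence: TBTR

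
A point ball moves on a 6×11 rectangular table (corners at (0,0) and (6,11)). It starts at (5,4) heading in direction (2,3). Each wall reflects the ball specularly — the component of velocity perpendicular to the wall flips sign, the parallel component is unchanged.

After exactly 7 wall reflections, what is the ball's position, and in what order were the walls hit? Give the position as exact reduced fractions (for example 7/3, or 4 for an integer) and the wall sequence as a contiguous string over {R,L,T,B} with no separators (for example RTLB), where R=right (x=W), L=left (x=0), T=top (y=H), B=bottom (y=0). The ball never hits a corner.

Final position: (1/3,11)
Wall sequence: RTLBRLT

1. t=1/2 → R at (6,11/2); v=(-2,3)
2. t=11/6 → T at (7/3,11); v=(-2,-3)
3. t=7/6 → L at (0,15/2); v=(2,-3)
4. t=5/2 → B at (5,0); v=(2,3)
5. t=1/2 → R at (6,3/2); v=(-2,3)
6. t=3 → L at (0,21/2); v=(2,3)
7. t=1/6 → T at (1/3,11); v=(2,-3)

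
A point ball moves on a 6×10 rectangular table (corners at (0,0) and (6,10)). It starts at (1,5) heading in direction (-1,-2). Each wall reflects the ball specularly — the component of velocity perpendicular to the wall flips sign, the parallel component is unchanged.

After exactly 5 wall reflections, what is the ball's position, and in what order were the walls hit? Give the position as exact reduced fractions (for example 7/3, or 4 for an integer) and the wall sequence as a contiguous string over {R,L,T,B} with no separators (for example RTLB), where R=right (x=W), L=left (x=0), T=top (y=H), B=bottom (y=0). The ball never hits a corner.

1. t=1 → L at (0,3); v=(1,-2)
2. t=3/2 → B at (3/2,0); v=(1,2)
3. t=9/2 → R at (6,9); v=(-1,2)
4. t=1/2 → T at (11/2,10); v=(-1,-2)
5. t=5 → B at (1/2,0); v=(-1,2)

Final position: (1/2,0)
Wall sequence: LBRTB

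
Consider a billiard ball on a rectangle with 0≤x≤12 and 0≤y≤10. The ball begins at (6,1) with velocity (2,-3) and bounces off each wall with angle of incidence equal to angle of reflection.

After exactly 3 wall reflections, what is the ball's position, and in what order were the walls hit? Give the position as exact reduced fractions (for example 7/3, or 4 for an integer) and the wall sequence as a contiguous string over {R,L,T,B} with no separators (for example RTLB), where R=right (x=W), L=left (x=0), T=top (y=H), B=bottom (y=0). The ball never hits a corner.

1. t=1/3 → B at (20/3,0); v=(2,3)
2. t=8/3 → R at (12,8); v=(-2,3)
3. t=2/3 → T at (32/3,10); v=(-2,-3)

Final position: (32/3,10)
Wall sequence: BRT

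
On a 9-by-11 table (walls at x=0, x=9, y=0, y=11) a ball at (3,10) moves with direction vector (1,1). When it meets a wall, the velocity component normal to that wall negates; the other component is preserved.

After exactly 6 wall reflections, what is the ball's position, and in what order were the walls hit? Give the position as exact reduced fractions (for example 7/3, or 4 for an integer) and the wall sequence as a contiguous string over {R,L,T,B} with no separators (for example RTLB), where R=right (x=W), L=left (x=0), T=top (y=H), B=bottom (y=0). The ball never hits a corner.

Final position: (9,10)
Wall sequence: TRBLTR

1. t=1 → T at (4,11); v=(1,-1)
2. t=5 → R at (9,6); v=(-1,-1)
3. t=6 → B at (3,0); v=(-1,1)
4. t=3 → L at (0,3); v=(1,1)
5. t=8 → T at (8,11); v=(1,-1)
6. t=1 → R at (9,10); v=(-1,-1)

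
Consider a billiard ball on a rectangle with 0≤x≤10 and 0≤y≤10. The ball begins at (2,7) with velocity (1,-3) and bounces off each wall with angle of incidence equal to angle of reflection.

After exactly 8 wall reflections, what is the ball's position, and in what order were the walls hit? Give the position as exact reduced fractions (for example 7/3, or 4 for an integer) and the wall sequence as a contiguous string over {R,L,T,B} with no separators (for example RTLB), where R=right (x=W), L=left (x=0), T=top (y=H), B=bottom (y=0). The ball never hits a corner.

1. t=7/3 → B at (13/3,0); v=(1,3)
2. t=10/3 → T at (23/3,10); v=(1,-3)
3. t=7/3 → R at (10,3); v=(-1,-3)
4. t=1 → B at (9,0); v=(-1,3)
5. t=10/3 → T at (17/3,10); v=(-1,-3)
6. t=10/3 → B at (7/3,0); v=(-1,3)
7. t=7/3 → L at (0,7); v=(1,3)
8. t=1 → T at (1,10); v=(1,-3)

Final position: (1,10)
Wall sequence: BTRBTBLT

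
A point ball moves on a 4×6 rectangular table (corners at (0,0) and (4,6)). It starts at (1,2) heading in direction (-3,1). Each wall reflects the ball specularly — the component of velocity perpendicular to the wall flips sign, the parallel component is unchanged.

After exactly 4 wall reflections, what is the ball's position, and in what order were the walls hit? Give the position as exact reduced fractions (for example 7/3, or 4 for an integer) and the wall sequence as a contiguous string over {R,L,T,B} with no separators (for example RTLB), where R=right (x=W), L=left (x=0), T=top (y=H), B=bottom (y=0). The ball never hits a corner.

1. t=1/3 → L at (0,7/3); v=(3,1)
2. t=4/3 → R at (4,11/3); v=(-3,1)
3. t=4/3 → L at (0,5); v=(3,1)
4. t=1 → T at (3,6); v=(3,-1)

Final position: (3,6)
Wall sequence: LRLT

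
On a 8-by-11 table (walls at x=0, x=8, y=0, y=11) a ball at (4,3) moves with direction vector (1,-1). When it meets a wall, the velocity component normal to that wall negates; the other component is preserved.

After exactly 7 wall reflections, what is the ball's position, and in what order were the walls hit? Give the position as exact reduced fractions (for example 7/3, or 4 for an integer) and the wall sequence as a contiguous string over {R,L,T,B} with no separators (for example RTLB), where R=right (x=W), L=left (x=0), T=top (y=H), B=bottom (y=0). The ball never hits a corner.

Final position: (0,3)
Wall sequence: BRLTRBL

1. t=3 → B at (7,0); v=(1,1)
2. t=1 → R at (8,1); v=(-1,1)
3. t=8 → L at (0,9); v=(1,1)
4. t=2 → T at (2,11); v=(1,-1)
5. t=6 → R at (8,5); v=(-1,-1)
6. t=5 → B at (3,0); v=(-1,1)
7. t=3 → L at (0,3); v=(1,1)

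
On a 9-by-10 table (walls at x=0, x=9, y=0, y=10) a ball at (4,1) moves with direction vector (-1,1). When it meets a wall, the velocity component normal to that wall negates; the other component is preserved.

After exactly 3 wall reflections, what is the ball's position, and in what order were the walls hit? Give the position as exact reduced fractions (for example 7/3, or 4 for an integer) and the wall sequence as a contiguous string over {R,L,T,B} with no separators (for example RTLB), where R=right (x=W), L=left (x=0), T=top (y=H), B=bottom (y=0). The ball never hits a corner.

1. t=4 → L at (0,5); v=(1,1)
2. t=5 → T at (5,10); v=(1,-1)
3. t=4 → R at (9,6); v=(-1,-1)

Final position: (9,6)
Wall sequence: LTR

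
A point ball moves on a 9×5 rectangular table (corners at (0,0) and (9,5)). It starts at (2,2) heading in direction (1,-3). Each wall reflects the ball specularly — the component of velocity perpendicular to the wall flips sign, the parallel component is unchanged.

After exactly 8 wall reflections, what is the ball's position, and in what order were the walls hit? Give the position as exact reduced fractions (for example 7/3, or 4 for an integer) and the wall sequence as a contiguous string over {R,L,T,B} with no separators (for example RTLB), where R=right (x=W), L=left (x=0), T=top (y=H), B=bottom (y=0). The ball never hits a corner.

Final position: (16/3,0)
Wall sequence: BTBTRBTB

1. t=2/3 → B at (8/3,0); v=(1,3)
2. t=5/3 → T at (13/3,5); v=(1,-3)
3. t=5/3 → B at (6,0); v=(1,3)
4. t=5/3 → T at (23/3,5); v=(1,-3)
5. t=4/3 → R at (9,1); v=(-1,-3)
6. t=1/3 → B at (26/3,0); v=(-1,3)
7. t=5/3 → T at (7,5); v=(-1,-3)
8. t=5/3 → B at (16/3,0); v=(-1,3)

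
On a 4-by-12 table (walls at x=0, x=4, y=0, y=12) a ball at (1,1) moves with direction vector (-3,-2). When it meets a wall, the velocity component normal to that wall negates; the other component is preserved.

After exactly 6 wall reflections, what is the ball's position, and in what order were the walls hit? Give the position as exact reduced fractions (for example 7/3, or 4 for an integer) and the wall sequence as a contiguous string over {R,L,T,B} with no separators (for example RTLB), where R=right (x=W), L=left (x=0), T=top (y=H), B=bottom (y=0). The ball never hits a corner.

1. t=1/3 → L at (0,1/3); v=(3,-2)
2. t=1/6 → B at (1/2,0); v=(3,2)
3. t=7/6 → R at (4,7/3); v=(-3,2)
4. t=4/3 → L at (0,5); v=(3,2)
5. t=4/3 → R at (4,23/3); v=(-3,2)
6. t=4/3 → L at (0,31/3); v=(3,2)

Final position: (0,31/3)
Wall sequence: LBRLRL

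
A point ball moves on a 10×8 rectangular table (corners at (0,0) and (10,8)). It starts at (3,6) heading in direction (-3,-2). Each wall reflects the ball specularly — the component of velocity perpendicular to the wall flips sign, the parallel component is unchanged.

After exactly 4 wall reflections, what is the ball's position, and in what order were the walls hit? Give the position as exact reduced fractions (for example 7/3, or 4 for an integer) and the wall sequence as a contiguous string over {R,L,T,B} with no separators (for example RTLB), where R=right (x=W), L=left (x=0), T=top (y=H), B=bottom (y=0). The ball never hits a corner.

Final position: (2,8)
Wall sequence: LBRT

1. t=1 → L at (0,4); v=(3,-2)
2. t=2 → B at (6,0); v=(3,2)
3. t=4/3 → R at (10,8/3); v=(-3,2)
4. t=8/3 → T at (2,8); v=(-3,-2)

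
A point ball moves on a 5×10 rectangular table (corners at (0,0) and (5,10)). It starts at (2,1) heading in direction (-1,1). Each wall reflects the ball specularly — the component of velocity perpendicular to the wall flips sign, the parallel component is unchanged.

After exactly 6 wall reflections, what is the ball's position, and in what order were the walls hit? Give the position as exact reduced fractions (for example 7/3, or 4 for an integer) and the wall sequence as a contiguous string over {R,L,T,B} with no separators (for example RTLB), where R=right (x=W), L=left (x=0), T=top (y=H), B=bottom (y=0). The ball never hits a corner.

Final position: (3,0)
Wall sequence: LRTLRB

1. t=2 → L at (0,3); v=(1,1)
2. t=5 → R at (5,8); v=(-1,1)
3. t=2 → T at (3,10); v=(-1,-1)
4. t=3 → L at (0,7); v=(1,-1)
5. t=5 → R at (5,2); v=(-1,-1)
6. t=2 → B at (3,0); v=(-1,1)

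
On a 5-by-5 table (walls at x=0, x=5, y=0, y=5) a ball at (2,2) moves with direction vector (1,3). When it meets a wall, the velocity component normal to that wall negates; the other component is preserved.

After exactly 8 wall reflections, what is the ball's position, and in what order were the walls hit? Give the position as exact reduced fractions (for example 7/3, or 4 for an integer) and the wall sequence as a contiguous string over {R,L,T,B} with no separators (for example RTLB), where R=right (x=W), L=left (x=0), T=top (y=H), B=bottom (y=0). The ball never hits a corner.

1. t=1 → T at (3,5); v=(1,-3)
2. t=5/3 → B at (14/3,0); v=(1,3)
3. t=1/3 → R at (5,1); v=(-1,3)
4. t=4/3 → T at (11/3,5); v=(-1,-3)
5. t=5/3 → B at (2,0); v=(-1,3)
6. t=5/3 → T at (1/3,5); v=(-1,-3)
7. t=1/3 → L at (0,4); v=(1,-3)
8. t=4/3 → B at (4/3,0); v=(1,3)

Final position: (4/3,0)
Wall sequence: TBRTBTLB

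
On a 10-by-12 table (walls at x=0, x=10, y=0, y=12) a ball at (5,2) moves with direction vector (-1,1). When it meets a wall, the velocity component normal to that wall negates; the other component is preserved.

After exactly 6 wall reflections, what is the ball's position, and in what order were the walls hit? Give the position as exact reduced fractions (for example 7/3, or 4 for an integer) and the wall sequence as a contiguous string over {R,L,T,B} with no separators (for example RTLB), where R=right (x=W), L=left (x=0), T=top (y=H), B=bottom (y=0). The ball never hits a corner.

1. t=5 → L at (0,7); v=(1,1)
2. t=5 → T at (5,12); v=(1,-1)
3. t=5 → R at (10,7); v=(-1,-1)
4. t=7 → B at (3,0); v=(-1,1)
5. t=3 → L at (0,3); v=(1,1)
6. t=9 → T at (9,12); v=(1,-1)

Final position: (9,12)
Wall sequence: LTRBLT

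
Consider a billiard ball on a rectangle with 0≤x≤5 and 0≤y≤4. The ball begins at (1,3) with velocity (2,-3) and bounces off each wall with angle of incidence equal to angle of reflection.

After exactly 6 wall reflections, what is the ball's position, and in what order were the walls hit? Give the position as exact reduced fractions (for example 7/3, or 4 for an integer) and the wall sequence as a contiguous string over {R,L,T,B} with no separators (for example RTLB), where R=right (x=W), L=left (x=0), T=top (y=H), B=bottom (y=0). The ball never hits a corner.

Final position: (1,4)
Wall sequence: BRTBLT

1. t=1 → B at (3,0); v=(2,3)
2. t=1 → R at (5,3); v=(-2,3)
3. t=1/3 → T at (13/3,4); v=(-2,-3)
4. t=4/3 → B at (5/3,0); v=(-2,3)
5. t=5/6 → L at (0,5/2); v=(2,3)
6. t=1/2 → T at (1,4); v=(2,-3)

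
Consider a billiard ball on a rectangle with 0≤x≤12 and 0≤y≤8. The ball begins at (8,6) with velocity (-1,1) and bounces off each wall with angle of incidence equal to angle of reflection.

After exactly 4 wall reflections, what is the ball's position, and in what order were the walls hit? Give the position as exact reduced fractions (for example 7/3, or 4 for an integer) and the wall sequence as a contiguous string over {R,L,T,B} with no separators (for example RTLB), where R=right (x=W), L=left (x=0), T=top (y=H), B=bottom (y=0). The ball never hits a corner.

Final position: (10,8)
Wall sequence: TLBT

1. t=2 → T at (6,8); v=(-1,-1)
2. t=6 → L at (0,2); v=(1,-1)
3. t=2 → B at (2,0); v=(1,1)
4. t=8 → T at (10,8); v=(1,-1)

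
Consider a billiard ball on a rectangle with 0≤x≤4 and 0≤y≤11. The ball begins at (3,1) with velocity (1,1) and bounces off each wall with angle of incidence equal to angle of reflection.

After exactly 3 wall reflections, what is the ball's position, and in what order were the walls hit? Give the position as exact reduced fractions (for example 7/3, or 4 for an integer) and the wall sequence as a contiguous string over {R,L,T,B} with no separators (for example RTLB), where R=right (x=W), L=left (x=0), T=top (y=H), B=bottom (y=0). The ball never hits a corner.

Final position: (4,10)
Wall sequence: RLR

1. t=1 → R at (4,2); v=(-1,1)
2. t=4 → L at (0,6); v=(1,1)
3. t=4 → R at (4,10); v=(-1,1)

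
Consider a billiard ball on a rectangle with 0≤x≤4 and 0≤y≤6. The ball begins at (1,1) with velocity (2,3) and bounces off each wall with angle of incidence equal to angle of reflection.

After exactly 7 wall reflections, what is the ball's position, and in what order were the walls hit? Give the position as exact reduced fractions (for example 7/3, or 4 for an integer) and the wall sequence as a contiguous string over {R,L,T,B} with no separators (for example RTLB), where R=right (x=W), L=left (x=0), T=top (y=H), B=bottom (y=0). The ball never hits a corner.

1. t=3/2 → R at (4,11/2); v=(-2,3)
2. t=1/6 → T at (11/3,6); v=(-2,-3)
3. t=11/6 → L at (0,1/2); v=(2,-3)
4. t=1/6 → B at (1/3,0); v=(2,3)
5. t=11/6 → R at (4,11/2); v=(-2,3)
6. t=1/6 → T at (11/3,6); v=(-2,-3)
7. t=11/6 → L at (0,1/2); v=(2,-3)

Final position: (0,1/2)
Wall sequence: RTLBRTL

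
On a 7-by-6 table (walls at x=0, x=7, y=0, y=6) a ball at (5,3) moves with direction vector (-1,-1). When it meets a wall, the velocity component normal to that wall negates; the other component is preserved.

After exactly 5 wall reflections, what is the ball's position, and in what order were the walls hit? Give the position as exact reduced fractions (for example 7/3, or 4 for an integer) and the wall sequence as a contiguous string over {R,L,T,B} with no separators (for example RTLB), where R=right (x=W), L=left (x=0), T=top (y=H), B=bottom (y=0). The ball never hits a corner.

1. t=3 → B at (2,0); v=(-1,1)
2. t=2 → L at (0,2); v=(1,1)
3. t=4 → T at (4,6); v=(1,-1)
4. t=3 → R at (7,3); v=(-1,-1)
5. t=3 → B at (4,0); v=(-1,1)

Final position: (4,0)
Wall sequence: BLTRB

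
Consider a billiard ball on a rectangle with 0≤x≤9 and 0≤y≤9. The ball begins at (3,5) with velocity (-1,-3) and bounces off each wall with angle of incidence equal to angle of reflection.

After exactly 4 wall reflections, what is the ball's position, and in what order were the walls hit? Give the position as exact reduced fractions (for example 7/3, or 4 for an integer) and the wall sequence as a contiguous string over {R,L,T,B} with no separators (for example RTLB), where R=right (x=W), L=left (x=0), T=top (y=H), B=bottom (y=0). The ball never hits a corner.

Final position: (14/3,0)
Wall sequence: BLTB

1. t=5/3 → B at (4/3,0); v=(-1,3)
2. t=4/3 → L at (0,4); v=(1,3)
3. t=5/3 → T at (5/3,9); v=(1,-3)
4. t=3 → B at (14/3,0); v=(1,3)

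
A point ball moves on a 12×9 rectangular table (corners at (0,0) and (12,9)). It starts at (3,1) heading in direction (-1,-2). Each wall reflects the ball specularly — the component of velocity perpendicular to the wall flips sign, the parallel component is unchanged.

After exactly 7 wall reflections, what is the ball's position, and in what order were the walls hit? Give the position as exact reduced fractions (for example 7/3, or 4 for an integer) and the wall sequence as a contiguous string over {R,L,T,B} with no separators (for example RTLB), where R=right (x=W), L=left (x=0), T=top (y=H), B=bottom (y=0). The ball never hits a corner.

Final position: (17/2,0)
Wall sequence: BLTBTRB

1. t=1/2 → B at (5/2,0); v=(-1,2)
2. t=5/2 → L at (0,5); v=(1,2)
3. t=2 → T at (2,9); v=(1,-2)
4. t=9/2 → B at (13/2,0); v=(1,2)
5. t=9/2 → T at (11,9); v=(1,-2)
6. t=1 → R at (12,7); v=(-1,-2)
7. t=7/2 → B at (17/2,0); v=(-1,2)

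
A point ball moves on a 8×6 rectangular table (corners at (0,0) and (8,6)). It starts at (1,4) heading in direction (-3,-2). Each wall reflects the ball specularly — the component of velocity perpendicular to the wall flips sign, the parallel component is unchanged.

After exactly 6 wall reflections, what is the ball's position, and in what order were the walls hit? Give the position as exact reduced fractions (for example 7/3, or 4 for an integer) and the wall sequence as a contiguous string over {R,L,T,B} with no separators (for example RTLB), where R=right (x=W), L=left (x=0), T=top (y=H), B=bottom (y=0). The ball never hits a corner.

Final position: (7,0)
Wall sequence: LBRTLB

1. t=1/3 → L at (0,10/3); v=(3,-2)
2. t=5/3 → B at (5,0); v=(3,2)
3. t=1 → R at (8,2); v=(-3,2)
4. t=2 → T at (2,6); v=(-3,-2)
5. t=2/3 → L at (0,14/3); v=(3,-2)
6. t=7/3 → B at (7,0); v=(3,2)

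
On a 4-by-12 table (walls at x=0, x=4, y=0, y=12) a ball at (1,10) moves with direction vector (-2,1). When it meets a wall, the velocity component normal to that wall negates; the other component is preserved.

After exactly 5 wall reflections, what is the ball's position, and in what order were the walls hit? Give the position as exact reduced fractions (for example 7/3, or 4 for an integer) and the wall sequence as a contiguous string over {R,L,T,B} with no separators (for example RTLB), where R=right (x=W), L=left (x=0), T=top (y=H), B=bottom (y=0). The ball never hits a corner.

Final position: (4,15/2)
Wall sequence: LTRLR

1. t=1/2 → L at (0,21/2); v=(2,1)
2. t=3/2 → T at (3,12); v=(2,-1)
3. t=1/2 → R at (4,23/2); v=(-2,-1)
4. t=2 → L at (0,19/2); v=(2,-1)
5. t=2 → R at (4,15/2); v=(-2,-1)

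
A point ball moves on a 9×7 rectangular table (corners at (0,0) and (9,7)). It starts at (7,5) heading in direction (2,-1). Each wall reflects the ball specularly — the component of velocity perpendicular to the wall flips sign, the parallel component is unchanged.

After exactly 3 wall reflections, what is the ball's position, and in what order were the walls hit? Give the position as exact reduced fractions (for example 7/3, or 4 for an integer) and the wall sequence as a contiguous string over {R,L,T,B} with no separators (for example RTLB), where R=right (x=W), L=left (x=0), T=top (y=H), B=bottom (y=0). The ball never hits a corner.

Final position: (0,1/2)
Wall sequence: RBL

1. t=1 → R at (9,4); v=(-2,-1)
2. t=4 → B at (1,0); v=(-2,1)
3. t=1/2 → L at (0,1/2); v=(2,1)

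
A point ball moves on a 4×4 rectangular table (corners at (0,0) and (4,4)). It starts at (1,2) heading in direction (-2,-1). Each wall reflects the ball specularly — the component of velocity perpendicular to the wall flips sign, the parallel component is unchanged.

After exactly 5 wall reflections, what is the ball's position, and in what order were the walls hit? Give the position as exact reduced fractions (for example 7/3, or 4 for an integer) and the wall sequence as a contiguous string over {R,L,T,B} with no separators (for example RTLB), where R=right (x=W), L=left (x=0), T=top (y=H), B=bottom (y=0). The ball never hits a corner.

Final position: (3,4)
Wall sequence: LBRLT

1. t=1/2 → L at (0,3/2); v=(2,-1)
2. t=3/2 → B at (3,0); v=(2,1)
3. t=1/2 → R at (4,1/2); v=(-2,1)
4. t=2 → L at (0,5/2); v=(2,1)
5. t=3/2 → T at (3,4); v=(2,-1)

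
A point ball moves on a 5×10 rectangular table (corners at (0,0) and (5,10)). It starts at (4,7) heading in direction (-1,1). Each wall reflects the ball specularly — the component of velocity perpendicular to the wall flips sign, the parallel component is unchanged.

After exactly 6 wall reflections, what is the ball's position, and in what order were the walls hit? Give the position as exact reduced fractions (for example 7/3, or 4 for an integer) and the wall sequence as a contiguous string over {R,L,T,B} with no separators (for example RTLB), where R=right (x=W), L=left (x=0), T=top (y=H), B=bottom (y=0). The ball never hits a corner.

Final position: (5,6)
Wall sequence: TLRBLR

1. t=3 → T at (1,10); v=(-1,-1)
2. t=1 → L at (0,9); v=(1,-1)
3. t=5 → R at (5,4); v=(-1,-1)
4. t=4 → B at (1,0); v=(-1,1)
5. t=1 → L at (0,1); v=(1,1)
6. t=5 → R at (5,6); v=(-1,1)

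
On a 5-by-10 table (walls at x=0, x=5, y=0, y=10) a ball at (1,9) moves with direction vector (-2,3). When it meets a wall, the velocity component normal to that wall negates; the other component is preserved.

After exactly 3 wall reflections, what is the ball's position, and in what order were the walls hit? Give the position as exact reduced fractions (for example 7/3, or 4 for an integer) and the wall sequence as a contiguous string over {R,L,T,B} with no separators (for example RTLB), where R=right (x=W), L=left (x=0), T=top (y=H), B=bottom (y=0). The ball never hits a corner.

Final position: (5,2)
Wall sequence: TLR

1. t=1/3 → T at (1/3,10); v=(-2,-3)
2. t=1/6 → L at (0,19/2); v=(2,-3)
3. t=5/2 → R at (5,2); v=(-2,-3)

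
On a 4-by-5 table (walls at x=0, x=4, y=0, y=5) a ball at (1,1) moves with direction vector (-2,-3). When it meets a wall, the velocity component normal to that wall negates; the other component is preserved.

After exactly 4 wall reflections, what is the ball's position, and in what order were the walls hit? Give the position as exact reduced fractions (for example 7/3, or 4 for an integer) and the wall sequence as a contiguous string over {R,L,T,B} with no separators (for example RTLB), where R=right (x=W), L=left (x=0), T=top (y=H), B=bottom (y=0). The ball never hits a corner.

Final position: (4,7/2)
Wall sequence: BLTR

1. t=1/3 → B at (1/3,0); v=(-2,3)
2. t=1/6 → L at (0,1/2); v=(2,3)
3. t=3/2 → T at (3,5); v=(2,-3)
4. t=1/2 → R at (4,7/2); v=(-2,-3)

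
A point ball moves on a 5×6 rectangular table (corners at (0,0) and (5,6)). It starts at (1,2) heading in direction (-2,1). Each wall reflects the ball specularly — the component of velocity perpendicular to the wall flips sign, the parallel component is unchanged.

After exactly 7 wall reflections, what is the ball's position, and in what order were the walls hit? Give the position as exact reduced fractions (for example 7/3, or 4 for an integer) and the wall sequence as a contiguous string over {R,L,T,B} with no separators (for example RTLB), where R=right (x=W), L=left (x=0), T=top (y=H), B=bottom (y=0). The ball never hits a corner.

Final position: (0,1/2)
Wall sequence: LRTLRBL

1. t=1/2 → L at (0,5/2); v=(2,1)
2. t=5/2 → R at (5,5); v=(-2,1)
3. t=1 → T at (3,6); v=(-2,-1)
4. t=3/2 → L at (0,9/2); v=(2,-1)
5. t=5/2 → R at (5,2); v=(-2,-1)
6. t=2 → B at (1,0); v=(-2,1)
7. t=1/2 → L at (0,1/2); v=(2,1)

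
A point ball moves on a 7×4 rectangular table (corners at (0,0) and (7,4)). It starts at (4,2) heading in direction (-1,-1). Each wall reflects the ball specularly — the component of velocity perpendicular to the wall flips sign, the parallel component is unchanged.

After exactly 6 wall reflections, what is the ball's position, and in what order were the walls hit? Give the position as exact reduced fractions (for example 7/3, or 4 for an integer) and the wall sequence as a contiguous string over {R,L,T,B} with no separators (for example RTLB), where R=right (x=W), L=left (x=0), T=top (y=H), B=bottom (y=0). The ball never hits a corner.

1. t=2 → B at (2,0); v=(-1,1)
2. t=2 → L at (0,2); v=(1,1)
3. t=2 → T at (2,4); v=(1,-1)
4. t=4 → B at (6,0); v=(1,1)
5. t=1 → R at (7,1); v=(-1,1)
6. t=3 → T at (4,4); v=(-1,-1)

Final position: (4,4)
Wall sequence: BLTBRT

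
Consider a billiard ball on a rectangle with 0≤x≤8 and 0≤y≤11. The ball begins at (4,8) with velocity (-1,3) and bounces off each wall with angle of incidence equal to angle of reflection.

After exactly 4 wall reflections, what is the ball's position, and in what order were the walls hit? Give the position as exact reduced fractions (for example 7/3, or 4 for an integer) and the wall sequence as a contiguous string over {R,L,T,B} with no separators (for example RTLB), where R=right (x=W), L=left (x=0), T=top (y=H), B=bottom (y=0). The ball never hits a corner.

1. t=1 → T at (3,11); v=(-1,-3)
2. t=3 → L at (0,2); v=(1,-3)
3. t=2/3 → B at (2/3,0); v=(1,3)
4. t=11/3 → T at (13/3,11); v=(1,-3)

Final position: (13/3,11)
Wall sequence: TLBT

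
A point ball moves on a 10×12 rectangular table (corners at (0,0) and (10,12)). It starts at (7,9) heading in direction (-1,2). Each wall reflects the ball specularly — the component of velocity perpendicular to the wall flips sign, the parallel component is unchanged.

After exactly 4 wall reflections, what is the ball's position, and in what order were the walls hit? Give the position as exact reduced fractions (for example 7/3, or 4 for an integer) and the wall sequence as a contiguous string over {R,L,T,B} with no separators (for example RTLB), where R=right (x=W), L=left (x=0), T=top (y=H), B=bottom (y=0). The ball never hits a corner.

Final position: (13/2,12)
Wall sequence: TLBT

1. t=3/2 → T at (11/2,12); v=(-1,-2)
2. t=11/2 → L at (0,1); v=(1,-2)
3. t=1/2 → B at (1/2,0); v=(1,2)
4. t=6 → T at (13/2,12); v=(1,-2)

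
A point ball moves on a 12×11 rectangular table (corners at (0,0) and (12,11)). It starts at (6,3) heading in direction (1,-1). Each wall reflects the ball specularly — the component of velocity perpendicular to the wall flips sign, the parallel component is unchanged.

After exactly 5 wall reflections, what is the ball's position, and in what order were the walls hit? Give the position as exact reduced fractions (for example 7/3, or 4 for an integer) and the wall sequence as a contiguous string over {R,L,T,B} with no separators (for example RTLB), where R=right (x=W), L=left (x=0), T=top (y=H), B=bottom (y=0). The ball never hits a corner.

Final position: (7,0)
Wall sequence: BRTLB

1. t=3 → B at (9,0); v=(1,1)
2. t=3 → R at (12,3); v=(-1,1)
3. t=8 → T at (4,11); v=(-1,-1)
4. t=4 → L at (0,7); v=(1,-1)
5. t=7 → B at (7,0); v=(1,1)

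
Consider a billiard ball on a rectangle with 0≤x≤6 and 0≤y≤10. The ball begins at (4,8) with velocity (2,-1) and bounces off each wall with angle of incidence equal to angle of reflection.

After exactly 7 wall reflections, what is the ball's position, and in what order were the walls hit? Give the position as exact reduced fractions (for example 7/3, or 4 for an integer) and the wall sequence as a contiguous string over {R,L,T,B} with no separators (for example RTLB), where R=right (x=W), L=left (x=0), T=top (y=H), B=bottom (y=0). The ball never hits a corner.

1. t=1 → R at (6,7); v=(-2,-1)
2. t=3 → L at (0,4); v=(2,-1)
3. t=3 → R at (6,1); v=(-2,-1)
4. t=1 → B at (4,0); v=(-2,1)
5. t=2 → L at (0,2); v=(2,1)
6. t=3 → R at (6,5); v=(-2,1)
7. t=3 → L at (0,8); v=(2,1)

Final position: (0,8)
Wall sequence: RLRBLRL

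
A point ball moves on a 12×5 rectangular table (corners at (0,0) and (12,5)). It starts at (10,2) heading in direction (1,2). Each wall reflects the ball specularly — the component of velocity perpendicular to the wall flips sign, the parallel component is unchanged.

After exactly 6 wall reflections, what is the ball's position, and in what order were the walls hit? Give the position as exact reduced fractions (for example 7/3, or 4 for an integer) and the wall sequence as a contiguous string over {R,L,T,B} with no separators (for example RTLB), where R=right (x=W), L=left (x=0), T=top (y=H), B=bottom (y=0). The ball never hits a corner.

Final position: (5/2,5)
Wall sequence: TRBTBT

1. t=3/2 → T at (23/2,5); v=(1,-2)
2. t=1/2 → R at (12,4); v=(-1,-2)
3. t=2 → B at (10,0); v=(-1,2)
4. t=5/2 → T at (15/2,5); v=(-1,-2)
5. t=5/2 → B at (5,0); v=(-1,2)
6. t=5/2 → T at (5/2,5); v=(-1,-2)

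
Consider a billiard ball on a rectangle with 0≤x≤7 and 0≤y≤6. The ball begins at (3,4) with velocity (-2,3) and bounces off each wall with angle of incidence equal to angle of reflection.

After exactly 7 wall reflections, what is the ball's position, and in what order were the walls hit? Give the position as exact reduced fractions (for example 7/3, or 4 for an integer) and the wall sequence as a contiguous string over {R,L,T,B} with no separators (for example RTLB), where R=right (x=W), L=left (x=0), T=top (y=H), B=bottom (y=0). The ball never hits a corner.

1. t=2/3 → T at (5/3,6); v=(-2,-3)
2. t=5/6 → L at (0,7/2); v=(2,-3)
3. t=7/6 → B at (7/3,0); v=(2,3)
4. t=2 → T at (19/3,6); v=(2,-3)
5. t=1/3 → R at (7,5); v=(-2,-3)
6. t=5/3 → B at (11/3,0); v=(-2,3)
7. t=11/6 → L at (0,11/2); v=(2,3)

Final position: (0,11/2)
Wall sequence: TLBTRBL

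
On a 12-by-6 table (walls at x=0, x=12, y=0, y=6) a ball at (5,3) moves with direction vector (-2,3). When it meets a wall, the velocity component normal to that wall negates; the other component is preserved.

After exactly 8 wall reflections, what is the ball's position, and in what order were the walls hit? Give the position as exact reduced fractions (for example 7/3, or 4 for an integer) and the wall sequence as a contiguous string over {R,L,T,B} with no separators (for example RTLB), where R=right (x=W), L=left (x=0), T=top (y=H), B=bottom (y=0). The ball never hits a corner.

Final position: (7,0)
Wall sequence: TLBTBRTB

1. t=1 → T at (3,6); v=(-2,-3)
2. t=3/2 → L at (0,3/2); v=(2,-3)
3. t=1/2 → B at (1,0); v=(2,3)
4. t=2 → T at (5,6); v=(2,-3)
5. t=2 → B at (9,0); v=(2,3)
6. t=3/2 → R at (12,9/2); v=(-2,3)
7. t=1/2 → T at (11,6); v=(-2,-3)
8. t=2 → B at (7,0); v=(-2,3)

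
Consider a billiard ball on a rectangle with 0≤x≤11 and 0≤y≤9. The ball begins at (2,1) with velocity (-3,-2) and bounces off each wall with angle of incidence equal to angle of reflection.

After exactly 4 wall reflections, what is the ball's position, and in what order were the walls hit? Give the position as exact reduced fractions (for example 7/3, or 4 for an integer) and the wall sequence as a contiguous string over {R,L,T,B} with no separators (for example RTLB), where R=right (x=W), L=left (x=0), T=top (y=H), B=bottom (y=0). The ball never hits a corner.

1. t=1/2 → B at (1/2,0); v=(-3,2)
2. t=1/6 → L at (0,1/3); v=(3,2)
3. t=11/3 → R at (11,23/3); v=(-3,2)
4. t=2/3 → T at (9,9); v=(-3,-2)

Final position: (9,9)
Wall sequence: BLRT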